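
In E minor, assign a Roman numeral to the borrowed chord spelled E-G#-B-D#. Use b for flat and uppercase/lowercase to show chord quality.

Imaj7

The root E is the diatonic 1st degree of E minor; the borrowing shows in the chord quality. The diatonic chord on degree 1 would be Em (i), but E–G#–B–D# is the major-seventh chord from E major. As a borrowed chord it is labeled Imaj7.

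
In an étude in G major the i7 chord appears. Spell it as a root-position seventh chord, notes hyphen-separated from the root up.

G-Bb-D-F

i7 is built on scale degree 1, which is G in both G major and its parallel. Stacking thirds in G minor on G gives G–Bb–D–F.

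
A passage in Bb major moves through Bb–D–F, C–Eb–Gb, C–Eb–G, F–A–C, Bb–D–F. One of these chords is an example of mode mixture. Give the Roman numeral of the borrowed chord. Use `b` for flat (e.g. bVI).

The diatonic triads in Bb major are Bb, Cm, Dm, Eb, F, Gm, Adim. Bb–D–F = Bb, C–Eb–G = Cm and F–A–C = F are all diatonic. C–Eb–Gb is not: scale degree 2 in Bb major carries Cm (ii). In Bb minor the chord on that degree is Cdim, so here it functions as ii°, borrowed from the parallel minor.

ii°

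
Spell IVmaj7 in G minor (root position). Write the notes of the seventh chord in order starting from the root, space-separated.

C E G B

IVmaj7 is built on scale degree 4, which is C in both G minor and its parallel. Building the major-seventh chord from the parallel major on C: C–E–G–B.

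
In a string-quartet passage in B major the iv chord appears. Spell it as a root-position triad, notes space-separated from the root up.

The root, E, is scale degree 4 — the same note in B major and B minor; only the chord quality changes. In B minor the chord on E is E–G–B.

E G B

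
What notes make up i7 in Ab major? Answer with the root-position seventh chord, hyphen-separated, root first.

Ab-Cb-Eb-Gb

i7 is built on scale degree 1, which is Ab in both Ab major and its parallel. Stacking thirds in Ab minor on Ab gives Ab–Cb–Eb–Gb.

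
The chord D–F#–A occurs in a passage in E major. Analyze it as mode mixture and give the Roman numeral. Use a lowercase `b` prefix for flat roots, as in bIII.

In E major scale degree 7 is D#; D is its lowered form, from E minor. D–F#–A is a major chord — the form found in E minor, not the diatonic vii° (D#dim). Borrowed into E major it is written bVII.

bVII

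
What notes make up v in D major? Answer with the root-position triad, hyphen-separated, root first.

A-C-E

v is built on scale degree 5, which is A in both D major and its parallel. In D minor the chord on A is A–C–E.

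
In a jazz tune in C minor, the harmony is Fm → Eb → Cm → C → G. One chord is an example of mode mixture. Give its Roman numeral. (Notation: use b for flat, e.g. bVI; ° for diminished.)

I

C minor has the diatonic set Cm, Ddim, Eb, Fm, G, Ab, Bb (with V from harmonic minor). Of the given chords, Fm, Eb, Cm and G are diatonic. But C (C–E–G) is foreign: the diatonic i on degree 1 is Cm, whereas C comes from C major. It is labeled I.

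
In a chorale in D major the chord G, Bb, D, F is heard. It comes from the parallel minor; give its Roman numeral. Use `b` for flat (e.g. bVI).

The root G is the diatonic 4th degree of D major; the borrowing shows in the chord quality. The diatonic chord on degree 4 would be G (IV), but G–Bb–D–F is the minor-seventh chord from D minor. As a borrowed chord it is labeled iv7.

iv7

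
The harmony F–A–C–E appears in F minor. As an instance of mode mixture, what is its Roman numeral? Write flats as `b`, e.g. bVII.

F is scale degree 1 in F minor. The diatonic chord on degree 1 would be Fm (i), but F–A–C–E is the major-seventh chord from F major. As a borrowed chord it is labeled Imaj7.

Imaj7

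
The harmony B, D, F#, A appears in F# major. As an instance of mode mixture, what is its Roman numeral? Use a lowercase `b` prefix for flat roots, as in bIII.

iv7

The root B is the diatonic 4th degree of F# major; the borrowing shows in the chord quality. Diatonically F# major has B (IV) on that degree; B–D–F#–A is instead the minor-seventh chord native to F# minor, so it takes the label iv7.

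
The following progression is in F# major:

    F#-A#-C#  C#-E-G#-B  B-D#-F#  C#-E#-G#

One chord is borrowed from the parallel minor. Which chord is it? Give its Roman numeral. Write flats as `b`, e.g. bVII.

v7

F# major has the diatonic set F#, G#m, A#m, B, C#, D#m, E#dim. F#–A#–C# = F#, B–D#–F# = B and C#–E#–G# = C# are all diatonic. C#–E–G#–B doesn't fit — on degree 5 F# major would have C# (V). C#m7 is the degree-5 chord of F# minor, so it is the borrowed v7.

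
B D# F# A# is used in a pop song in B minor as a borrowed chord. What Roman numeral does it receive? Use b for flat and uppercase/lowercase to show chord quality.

The root B is the diatonic 1st degree of B minor; the borrowing shows in the chord quality. B–D#–F#–A# is a major-seventh chord — the form found in B major, not the diatonic i (Bm). Borrowed into B minor it is written Imaj7.

Imaj7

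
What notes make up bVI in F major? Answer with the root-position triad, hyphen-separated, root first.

bVI is built on the lowered scale degree 6. In F major degree 6 is D; lowered it becomes Db. In F minor the chord on Db is Db–F–Ab.

Db-F-Ab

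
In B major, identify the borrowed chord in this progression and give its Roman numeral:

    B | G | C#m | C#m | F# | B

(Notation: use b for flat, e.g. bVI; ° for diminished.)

bVI

B major has the diatonic set B, C#m, D#m, E, F#, G#m, A#dim. B, C#m and F# are all diatonic. G (G–B–D) is not: scale degree 6 in B major carries G#m (vi). In B minor the chord on that degree is G, so here it functions as bVI, borrowed from the parallel minor.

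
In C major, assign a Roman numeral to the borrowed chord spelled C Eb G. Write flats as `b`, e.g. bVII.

C is scale degree 1 in C major. Diatonically C major has C (I) on that degree; C–Eb–G is instead the minor chord native to C minor, so it takes the label i.

i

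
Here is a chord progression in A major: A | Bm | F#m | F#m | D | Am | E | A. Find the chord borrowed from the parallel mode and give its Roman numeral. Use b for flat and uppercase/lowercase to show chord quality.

i

In A major the diatonic chords are A, Bm, C#m, D, E, F#m, G#dim. A, Bm, F#m, D and E are all diatonic. Am (A–C–E) is not: scale degree 1 in A major carries A (I). In A minor the chord on that degree is Am, so here it functions as i, borrowed from the parallel minor.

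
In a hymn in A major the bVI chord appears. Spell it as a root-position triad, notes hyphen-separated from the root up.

Scale degree 6 in A major is F#. bVI uses the lowered form, F, taken from A minor. In A minor the chord on F is F–A–C.

F-A-C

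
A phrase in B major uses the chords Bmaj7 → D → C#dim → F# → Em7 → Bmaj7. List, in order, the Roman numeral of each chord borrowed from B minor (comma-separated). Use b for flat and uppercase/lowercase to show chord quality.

bIII, ii°, iv7

In B major the diatonic chords are B, C#m, D#m, E, F#, G#m, A#dim. Bmaj7 and F# both belong to that set. D (D–F#–A) is not: scale degree 3 in B major carries D#m (iii). In B minor the chord on that degree is D, so here it functions as bIII, borrowed from the parallel minor. C#dim (C#–E–G) doesn't fit — on degree 2 B major would have C#m (ii). C#dim is the degree-2 chord of B minor, so it is the borrowed ii°. Em7 (E–G–B–D) is not: scale degree 4 in B major carries E (IV). In B minor the chord on that degree is Em7, so here it functions as iv7, borrowed from the parallel minor.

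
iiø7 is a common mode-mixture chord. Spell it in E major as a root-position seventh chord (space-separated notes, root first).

iiø7 is built on scale degree 2, which is F# in both E major and its parallel. In E minor the chord on F# is F#–A–C–E.

F# A C E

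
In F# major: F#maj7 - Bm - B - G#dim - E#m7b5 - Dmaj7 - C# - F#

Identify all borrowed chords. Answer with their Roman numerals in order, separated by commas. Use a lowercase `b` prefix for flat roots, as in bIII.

iv, ii°, bVImaj7

In F# major the diatonic chords are F#, G#m, A#m, B, C#, D#m, E#dim. F#maj7, B, E#m7b5, C# and F# all belong to that set. Bm (B–D–F#) doesn't fit — on degree 4 F# major would have B (IV). Bm is the degree-4 chord of F# minor, so it is the borrowed iv. But G#dim (G#–B–D) is foreign: the diatonic ii on degree 2 is G#m, whereas G#dim comes from F# minor. It is labeled ii°. Dmaj7 (D–F#–A–C#) doesn't fit — on degree 6 F# major would have D#m (vi). Dmaj7 is the degree-6 chord of F# minor, so it is the borrowed bVImaj7.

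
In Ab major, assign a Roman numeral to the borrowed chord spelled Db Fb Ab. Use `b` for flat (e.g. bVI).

Db is scale degree 4 in Ab major. Diatonically Ab major has Db (IV) on that degree; Db–Fb–Ab is instead the minor chord native to Ab minor, so it takes the label iv.

iv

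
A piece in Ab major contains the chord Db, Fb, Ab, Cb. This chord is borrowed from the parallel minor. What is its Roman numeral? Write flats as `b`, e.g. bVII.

The root Db is the diatonic 4th degree of Ab major; the borrowing shows in the chord quality. Diatonically Ab major has Db (IV) on that degree; Db–Fb–Ab–Cb is instead the minor-seventh chord native to Ab minor, so it takes the label iv7.

iv7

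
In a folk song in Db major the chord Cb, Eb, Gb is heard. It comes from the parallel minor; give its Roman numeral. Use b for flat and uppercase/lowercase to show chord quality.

Cb is the lowered form of scale degree 7 in Db major (the diatonic degree 7 is C). Diatonically Db major has Cdim (vii°) on that degree; Cb–Eb–Gb is instead the major chord native to Db minor, so it takes the label bVII.

bVII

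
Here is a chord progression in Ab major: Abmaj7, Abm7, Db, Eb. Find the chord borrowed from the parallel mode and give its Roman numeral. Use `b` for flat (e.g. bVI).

In Ab major the diatonic chords are Ab, Bbm, Cm, Db, Eb, Fm, Gdim. Of the given chords, Abmaj7, Db and Eb are diatonic. Abm7 (Ab–Cb–Eb–Gb) doesn't fit — on degree 1 Ab major would have Ab (I). Abm7 is the degree-1 chord of Ab minor, so it is the borrowed i7.

i7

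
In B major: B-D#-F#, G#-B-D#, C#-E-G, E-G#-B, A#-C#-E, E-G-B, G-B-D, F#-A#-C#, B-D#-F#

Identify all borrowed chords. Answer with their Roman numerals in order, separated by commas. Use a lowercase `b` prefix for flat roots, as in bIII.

ii°, iv, bVI

The diatonic triads in B major are B, C#m, D#m, E, F#, G#m, A#dim. B–D#–F# = B, G#–B–D# = G#m, E–G#–B = E, A#–C#–E = A#dim and F#–A#–C# = F# all belong to that set. C#–E–G is not: scale degree 2 in B major carries C#m (ii). In B minor the chord on that degree is C#dim, so here it functions as ii°, borrowed from the parallel minor. E–G–B is not: scale degree 4 in B major carries E (IV). In B minor the chord on that degree is Em, so here it functions as iv, borrowed from the parallel minor. G–B–D doesn't fit — on degree 6 B major would have G#m (vi). G is the degree-6 chord of B minor, so it is the borrowed bVI.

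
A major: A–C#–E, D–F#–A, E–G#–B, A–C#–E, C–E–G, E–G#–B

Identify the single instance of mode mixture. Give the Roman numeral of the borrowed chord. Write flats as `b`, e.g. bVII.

The diatonic triads in A major are A, Bm, C#m, D, E, F#m, G#dim. Of the given chords, A–C#–E = A, D–F#–A = D and E–G#–B = E are diatonic. C–E–G is not: scale degree 3 in A major carries C#m (iii). In A minor the chord on that degree is C, so here it functions as bIII, borrowed from the parallel minor.

bIII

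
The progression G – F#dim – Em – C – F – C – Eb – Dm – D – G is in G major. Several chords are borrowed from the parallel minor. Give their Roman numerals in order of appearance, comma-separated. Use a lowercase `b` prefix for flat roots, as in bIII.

bVII, bVI, v

In G major the diatonic chords are G, Am, Bm, C, D, Em, F#dim. G, F#dim, Em, C and D are all diatonic. F (F–A–C) doesn't fit — on degree 7 G major would have F#dim (vii°). F is the degree-7 chord of G minor, so it is the borrowed bVII. But Eb (Eb–G–Bb) is foreign: the diatonic vi on degree 6 is Em, whereas Eb comes from G minor. It is labeled bVI. Dm (D–F–A) doesn't fit — on degree 5 G major would have D (V). Dm is the degree-5 chord of G minor, so it is the borrowed v.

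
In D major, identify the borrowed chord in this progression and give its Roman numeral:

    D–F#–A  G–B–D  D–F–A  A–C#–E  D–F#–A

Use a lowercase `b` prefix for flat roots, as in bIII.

D major has the diatonic set D, Em, F#m, G, A, Bm, C#dim. Of the given chords, D–F#–A = D, G–B–D = G and A–C#–E = A are diatonic. D–F–A doesn't fit — on degree 1 D major would have D (I). Dm is the degree-1 chord of D minor, so it is the borrowed i.

i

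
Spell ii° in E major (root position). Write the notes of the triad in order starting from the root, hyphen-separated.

The root, F#, is scale degree 2 — the same note in E major and E minor; only the chord quality changes. In E minor the chord on F# is F#–A–C.

F#-A-C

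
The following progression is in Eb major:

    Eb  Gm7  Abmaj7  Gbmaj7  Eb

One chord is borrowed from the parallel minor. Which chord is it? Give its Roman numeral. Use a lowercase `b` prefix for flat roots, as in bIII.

Eb major has the diatonic set Eb, Fm, Gm, Ab, Bb, Cm, Ddim. Eb, Gm7 and Abmaj7 all belong to that set. Gbmaj7 (Gb–Bb–Db–F) is not: scale degree 3 in Eb major carries Gm (iii). In Eb minor the chord on that degree is Gbmaj7, so here it functions as bIIImaj7, borrowed from the parallel minor.

bIIImaj7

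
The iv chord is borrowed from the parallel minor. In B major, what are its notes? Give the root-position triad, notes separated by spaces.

E G B

The root, E, is scale degree 4 — the same note in B major and B minor; only the chord quality changes. Stacking thirds in B minor on E gives E–G–B.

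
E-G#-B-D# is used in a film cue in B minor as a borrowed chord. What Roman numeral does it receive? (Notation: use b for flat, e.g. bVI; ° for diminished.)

The root E is the diatonic 4th degree of B minor; the borrowing shows in the chord quality. The diatonic chord on degree 4 would be Em (iv), but E–G#–B–D# is the major-seventh chord from B major. As a borrowed chord it is labeled IVmaj7.

IVmaj7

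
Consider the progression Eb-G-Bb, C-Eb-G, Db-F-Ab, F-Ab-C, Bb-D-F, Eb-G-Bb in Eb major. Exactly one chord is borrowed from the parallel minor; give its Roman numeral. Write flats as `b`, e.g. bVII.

Eb major has the diatonic set Eb, Fm, Gm, Ab, Bb, Cm, Ddim. Eb–G–Bb = Eb, C–Eb–G = Cm, F–Ab–C = Fm and Bb–D–F = Bb all belong to that set. Db–F–Ab is not: scale degree 7 in Eb major carries Ddim (vii°). In Eb minor the chord on that degree is Db, so here it functions as bVII, borrowed from the parallel minor.

bVII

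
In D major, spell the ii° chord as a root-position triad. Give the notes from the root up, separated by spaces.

ii° is built on scale degree 2, which is E in both D major and its parallel. Building the diminished chord from the parallel minor on E: E–G–Bb.

E G Bb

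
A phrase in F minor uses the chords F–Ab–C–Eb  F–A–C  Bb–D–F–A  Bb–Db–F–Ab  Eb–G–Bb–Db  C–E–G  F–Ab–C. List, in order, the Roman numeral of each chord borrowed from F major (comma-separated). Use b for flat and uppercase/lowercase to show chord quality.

In F minor (with V from harmonic minor) the diatonic chords are Fm, Gdim, Ab, Bbm, C, Db, Eb. F–Ab–C–Eb = Fm7, Bb–Db–F–Ab = Bbm7, Eb–G–Bb–Db = Eb7, C–E–G = C and F–Ab–C = Fm are all diatonic. F–A–C doesn't fit — on degree 1 F minor would have Fm (i). F is the degree-1 chord of F major, so it is the borrowed I. But Bb–D–F–A is foreign: the diatonic iv on degree 4 is Bbm, whereas Bbmaj7 comes from F major. It is labeled IVmaj7.

I, IVmaj7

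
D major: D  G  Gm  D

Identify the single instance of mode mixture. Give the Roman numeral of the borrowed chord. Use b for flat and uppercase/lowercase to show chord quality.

In D major the diatonic chords are D, Em, F#m, G, A, Bm, C#dim. D and G are both diatonic. But Gm (G–Bb–D) is foreign: the diatonic IV on degree 4 is G, whereas Gm comes from D minor. It is labeled iv.

iv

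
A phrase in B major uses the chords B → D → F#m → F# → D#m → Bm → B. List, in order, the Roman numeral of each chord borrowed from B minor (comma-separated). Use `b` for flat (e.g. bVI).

bIII, v, i

In B major the diatonic chords are B, C#m, D#m, E, F#, G#m, A#dim. B, F# and D#m all belong to that set. D (D–F#–A) doesn't fit — on degree 3 B major would have D#m (iii). D is the degree-3 chord of B minor, so it is the borrowed bIII. F#m (F#–A–C#) is not: scale degree 5 in B major carries F# (V). In B minor the chord on that degree is F#m, so here it functions as v, borrowed from the parallel minor. Bm (B–D–F#) is not: scale degree 1 in B major carries B (I). In B minor the chord on that degree is Bm, so here it functions as i, borrowed from the parallel minor.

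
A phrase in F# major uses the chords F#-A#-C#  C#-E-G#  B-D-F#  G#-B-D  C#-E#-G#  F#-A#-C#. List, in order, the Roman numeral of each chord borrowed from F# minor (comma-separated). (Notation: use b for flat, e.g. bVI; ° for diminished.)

v, iv, ii°

In F# major the diatonic chords are F#, G#m, A#m, B, C#, D#m, E#dim. F#–A#–C# = F# and C#–E#–G# = C# both belong to that set. C#–E–G# doesn't fit — on degree 5 F# major would have C# (V). C#m is the degree-5 chord of F# minor, so it is the borrowed v. But B–D–F# is foreign: the diatonic IV on degree 4 is B, whereas Bm comes from F# minor. It is labeled iv. G#–B–D is not: scale degree 2 in F# major carries G#m (ii). In F# minor the chord on that degree is G#dim, so here it functions as ii°, borrowed from the parallel minor.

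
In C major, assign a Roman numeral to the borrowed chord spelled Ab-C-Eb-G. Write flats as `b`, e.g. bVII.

bVImaj7

In C major scale degree 6 is A; Ab is its lowered form, from C minor. Ab–C–Eb–G is a major-seventh chord — the form found in C minor, not the diatonic vi (Am). Borrowed into C major it is written bVImaj7.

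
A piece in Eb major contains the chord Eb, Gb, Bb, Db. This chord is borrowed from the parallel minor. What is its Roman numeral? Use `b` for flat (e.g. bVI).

Eb is scale degree 1 in Eb major. Eb–Gb–Bb–Db is a minor-seventh chord — the form found in Eb minor, not the diatonic I (Eb). Borrowed into Eb major it is written i7.

i7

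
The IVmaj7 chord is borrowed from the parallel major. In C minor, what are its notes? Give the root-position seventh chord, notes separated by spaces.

IVmaj7 is built on scale degree 4, which is F in both C minor and its parallel. Stacking thirds in C major on F gives F–A–C–E.

F A C E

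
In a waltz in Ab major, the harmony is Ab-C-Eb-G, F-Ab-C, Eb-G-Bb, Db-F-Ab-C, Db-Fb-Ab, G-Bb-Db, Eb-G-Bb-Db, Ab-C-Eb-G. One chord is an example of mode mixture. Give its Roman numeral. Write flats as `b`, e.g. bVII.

The diatonic triads in Ab major are Ab, Bbm, Cm, Db, Eb, Fm, Gdim. Ab–C–Eb–G = Abmaj7, F–Ab–C = Fm, Eb–G–Bb = Eb, Db–F–Ab–C = Dbmaj7, G–Bb–Db = Gdim and Eb–G–Bb–Db = Eb7 are all diatonic. But Db–Fb–Ab is foreign: the diatonic IV on degree 4 is Db, whereas Dbm comes from Ab minor. It is labeled iv.

iv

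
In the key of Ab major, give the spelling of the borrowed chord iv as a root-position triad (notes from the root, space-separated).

Db Fb Ab

The root, Db, is scale degree 4 — the same note in Ab major and Ab minor; only the chord quality changes. Stacking thirds in Ab minor on Db gives Db–Fb–Ab.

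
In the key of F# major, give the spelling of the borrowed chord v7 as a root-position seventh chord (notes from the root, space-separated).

C# E G# B

v7 is built on scale degree 5, which is C# in both F# major and its parallel. In F# minor the chord on C# is C#–E–G#–B.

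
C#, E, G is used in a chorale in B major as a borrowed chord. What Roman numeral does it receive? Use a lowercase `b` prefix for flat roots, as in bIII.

ii°

The root C# is the diatonic 2nd degree of B major; the borrowing shows in the chord quality. Diatonically B major has C#m (ii) on that degree; C#–E–G is instead the diminished chord native to B minor, so it takes the label ii°.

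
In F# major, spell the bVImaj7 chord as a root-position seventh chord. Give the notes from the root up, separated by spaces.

D F# A C#

The root of bVImaj7 is the lowered 6th degree: D# becomes D. Building the major-seventh chord from the parallel minor on D: D–F#–A–C#.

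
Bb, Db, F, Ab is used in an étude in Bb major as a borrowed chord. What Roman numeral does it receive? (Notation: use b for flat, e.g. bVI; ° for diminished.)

Bb is scale degree 1 in Bb major. Diatonically Bb major has Bb (I) on that degree; Bb–Db–F–Ab is instead the minor-seventh chord native to Bb minor, so it takes the label i7.

i7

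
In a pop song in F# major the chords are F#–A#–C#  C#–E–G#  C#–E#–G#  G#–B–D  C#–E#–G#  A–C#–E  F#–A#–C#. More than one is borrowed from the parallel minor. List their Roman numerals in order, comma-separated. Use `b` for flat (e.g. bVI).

The diatonic triads in F# major are F#, G#m, A#m, B, C#, D#m, E#dim. F#–A#–C# = F# and C#–E#–G# = C# are both diatonic. But C#–E–G# is foreign: the diatonic V on degree 5 is C#, whereas C#m comes from F# minor. It is labeled v. But G#–B–D is foreign: the diatonic ii on degree 2 is G#m, whereas G#dim comes from F# minor. It is labeled ii°. A–C#–E is not: scale degree 3 in F# major carries A#m (iii). In F# minor the chord on that degree is A, so here it functions as bIII, borrowed from the parallel minor.

v, ii°, bIII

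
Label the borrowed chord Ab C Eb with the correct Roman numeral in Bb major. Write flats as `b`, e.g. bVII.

The root Ab is the lowered 7th scale degree — diatonically Bb major has A there. Diatonically Bb major has Adim (vii°) on that degree; Ab–C–Eb is instead the major chord native to Bb minor, so it takes the label bVII.

bVII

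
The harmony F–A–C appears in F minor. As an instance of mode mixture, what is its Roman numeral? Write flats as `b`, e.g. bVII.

The root F is the diatonic 1st degree of F minor; the borrowing shows in the chord quality. F–A–C is a major chord — the form found in F major, not the diatonic i (Fm). Borrowed into F minor it is written I.

I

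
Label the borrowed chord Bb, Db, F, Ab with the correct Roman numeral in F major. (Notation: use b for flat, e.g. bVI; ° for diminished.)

Bb is scale degree 4 in F major. Bb–Db–F–Ab is a minor-seventh chord — the form found in F minor, not the diatonic IV (Bb). Borrowed into F major it is written iv7.

iv7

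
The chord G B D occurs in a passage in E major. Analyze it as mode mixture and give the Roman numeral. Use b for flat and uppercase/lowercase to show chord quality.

G is the lowered form of scale degree 3 in E major (the diatonic degree 3 is G#). Diatonically E major has G#m (iii) on that degree; G–B–D is instead the major chord native to E minor, so it takes the label bIII.

bIII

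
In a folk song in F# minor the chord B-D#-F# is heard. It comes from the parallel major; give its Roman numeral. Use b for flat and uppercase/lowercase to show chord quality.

The root B is the diatonic 4th degree of F# minor; the borrowing shows in the chord quality. The diatonic chord on degree 4 would be Bm (iv), but B–D#–F# is the major chord from F# major. As a borrowed chord it is labeled IV.

IV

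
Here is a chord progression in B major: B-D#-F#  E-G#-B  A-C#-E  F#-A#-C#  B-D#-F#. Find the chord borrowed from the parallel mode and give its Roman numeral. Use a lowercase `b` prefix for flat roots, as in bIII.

B major has the diatonic set B, C#m, D#m, E, F#, G#m, A#dim. B–D#–F# = B, E–G#–B = E and F#–A#–C# = F# all belong to that set. A–C#–E is not: scale degree 7 in B major carries A#dim (vii°). In B minor the chord on that degree is A, so here it functions as bVII, borrowed from the parallel minor.

bVII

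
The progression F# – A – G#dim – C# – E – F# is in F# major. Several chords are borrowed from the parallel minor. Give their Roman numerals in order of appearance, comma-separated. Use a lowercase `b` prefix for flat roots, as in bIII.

bIII, ii°, bVII

The diatonic triads in F# major are F#, G#m, A#m, B, C#, D#m, E#dim. F# and C# are both diatonic. But A (A–C#–E) is foreign: the diatonic iii on degree 3 is A#m, whereas A comes from F# minor. It is labeled bIII. G#dim (G#–B–D) is not: scale degree 2 in F# major carries G#m (ii). In F# minor the chord on that degree is G#dim, so here it functions as ii°, borrowed from the parallel minor. E (E–G#–B) is not: scale degree 7 in F# major carries E#dim (vii°). In F# minor the chord on that degree is E, so here it functions as bVII, borrowed from the parallel minor.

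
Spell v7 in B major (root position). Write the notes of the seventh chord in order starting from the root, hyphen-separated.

F#-A-C#-E

v7 is built on scale degree 5, which is F# in both B major and its parallel. Stacking thirds in B minor on F# gives F#–A–C#–E.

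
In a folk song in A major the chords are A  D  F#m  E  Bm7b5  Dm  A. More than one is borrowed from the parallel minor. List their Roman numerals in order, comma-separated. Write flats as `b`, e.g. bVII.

iiø7, iv

A major has the diatonic set A, Bm, C#m, D, E, F#m, G#dim. A, D, F#m and E are all diatonic. Bm7b5 (B–D–F–A) doesn't fit — on degree 2 A major would have Bm (ii). Bm7b5 is the degree-2 chord of A minor, so it is the borrowed iiø7. But Dm (D–F–A) is foreign: the diatonic IV on degree 4 is D, whereas Dm comes from A minor. It is labeled iv.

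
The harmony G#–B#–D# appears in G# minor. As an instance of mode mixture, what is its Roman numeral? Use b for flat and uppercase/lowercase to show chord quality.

The root G# is the diatonic 1st degree of G# minor; the borrowing shows in the chord quality. Diatonically G# minor has G#m (i) on that degree; G#–B#–D# is instead the major chord native to G# major, so it takes the label I.

I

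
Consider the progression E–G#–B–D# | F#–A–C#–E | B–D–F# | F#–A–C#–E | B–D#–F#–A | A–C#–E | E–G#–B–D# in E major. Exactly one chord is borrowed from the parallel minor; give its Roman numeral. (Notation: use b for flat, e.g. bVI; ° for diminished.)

E major has the diatonic set E, F#m, G#m, A, B, C#m, D#dim. E–G#–B–D# = Emaj7, F#–A–C#–E = F#m7, B–D#–F#–A = B7 and A–C#–E = A are all diatonic. But B–D–F# is foreign: the diatonic V on degree 5 is B, whereas Bm comes from E minor. It is labeled v.

v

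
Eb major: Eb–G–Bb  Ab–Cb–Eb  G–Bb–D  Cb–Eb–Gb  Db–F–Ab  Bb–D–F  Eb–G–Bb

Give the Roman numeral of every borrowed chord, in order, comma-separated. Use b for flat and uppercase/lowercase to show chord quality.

iv, bVI, bVII

In Eb major the diatonic chords are Eb, Fm, Gm, Ab, Bb, Cm, Ddim. Eb–G–Bb = Eb, G–Bb–D = Gm and Bb–D–F = Bb are all diatonic. But Ab–Cb–Eb is foreign: the diatonic IV on degree 4 is Ab, whereas Abm comes from Eb minor. It is labeled iv. Cb–Eb–Gb doesn't fit — on degree 6 Eb major would have Cm (vi). Cb is the degree-6 chord of Eb minor, so it is the borrowed bVI. Db–F–Ab is not: scale degree 7 in Eb major carries Ddim (vii°). In Eb minor the chord on that degree is Db, so here it functions as bVII, borrowed from the parallel minor.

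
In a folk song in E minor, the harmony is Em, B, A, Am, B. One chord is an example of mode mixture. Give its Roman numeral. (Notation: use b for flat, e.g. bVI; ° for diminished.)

IV

In E minor (with V from harmonic minor) the diatonic chords are Em, F#dim, G, Am, B, C, D. Of the given chords, Em, B and Am are diatonic. A (A–C#–E) is not: scale degree 4 in E minor carries Am (iv). In E major the chord on that degree is A, so here it functions as IV, borrowed from the parallel major.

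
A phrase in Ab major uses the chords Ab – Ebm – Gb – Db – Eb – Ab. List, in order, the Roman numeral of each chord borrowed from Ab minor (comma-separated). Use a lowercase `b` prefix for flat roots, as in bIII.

Ab major has the diatonic set Ab, Bbm, Cm, Db, Eb, Fm, Gdim. Ab, Db and Eb all belong to that set. Ebm (Eb–Gb–Bb) is not: scale degree 5 in Ab major carries Eb (V). In Ab minor the chord on that degree is Ebm, so here it functions as v, borrowed from the parallel minor. But Gb (Gb–Bb–Db) is foreign: the diatonic vii° on degree 7 is Gdim, whereas Gb comes from Ab minor. It is labeled bVII.

v, bVII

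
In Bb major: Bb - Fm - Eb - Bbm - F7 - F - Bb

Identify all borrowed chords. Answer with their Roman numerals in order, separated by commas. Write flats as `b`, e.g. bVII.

v, i

Bb major has the diatonic set Bb, Cm, Dm, Eb, F, Gm, Adim. Bb, Eb, F7 and F all belong to that set. Fm (F–Ab–C) doesn't fit — on degree 5 Bb major would have F (V). Fm is the degree-5 chord of Bb minor, so it is the borrowed v. Bbm (Bb–Db–F) doesn't fit — on degree 1 Bb major would have Bb (I). Bbm is the degree-1 chord of Bb minor, so it is the borrowed i.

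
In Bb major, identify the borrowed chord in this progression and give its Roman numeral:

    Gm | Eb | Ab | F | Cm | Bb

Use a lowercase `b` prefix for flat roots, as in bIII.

In Bb major the diatonic chords are Bb, Cm, Dm, Eb, F, Gm, Adim. Gm, Eb, F, Cm and Bb are all diatonic. Ab (Ab–C–Eb) doesn't fit — on degree 7 Bb major would have Adim (vii°). Ab is the degree-7 chord of Bb minor, so it is the borrowed bVII.

bVII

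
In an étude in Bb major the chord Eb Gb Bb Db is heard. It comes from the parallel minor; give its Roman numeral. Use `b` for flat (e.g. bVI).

Eb is scale degree 4 in Bb major. The diatonic chord on degree 4 would be Eb (IV), but Eb–Gb–Bb–Db is the minor-seventh chord from Bb minor. As a borrowed chord it is labeled iv7.

iv7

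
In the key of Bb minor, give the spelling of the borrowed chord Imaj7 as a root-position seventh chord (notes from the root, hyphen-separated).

Bb-D-F-A

The root, Bb, is scale degree 1 — the same note in Bb minor and Bb major; only the chord quality changes. In Bb major the chord on Bb is Bb–D–F–A.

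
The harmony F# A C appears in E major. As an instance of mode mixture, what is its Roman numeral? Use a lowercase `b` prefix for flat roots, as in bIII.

ii°

The root F# is the diatonic 2nd degree of E major; the borrowing shows in the chord quality. Diatonically E major has F#m (ii) on that degree; F#–A–C is instead the diminished chord native to E minor, so it takes the label ii°.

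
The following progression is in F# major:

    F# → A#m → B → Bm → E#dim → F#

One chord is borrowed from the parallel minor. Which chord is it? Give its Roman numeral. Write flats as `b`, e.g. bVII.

iv

In F# major the diatonic chords are F#, G#m, A#m, B, C#, D#m, E#dim. Of the given chords, F#, A#m, B and E#dim are diatonic. But Bm (B–D–F#) is foreign: the diatonic IV on degree 4 is B, whereas Bm comes from F# minor. It is labeled iv.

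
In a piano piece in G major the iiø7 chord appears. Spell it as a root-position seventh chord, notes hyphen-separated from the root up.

A-C-Eb-G

The root, A, is scale degree 2 — the same note in G major and G minor; only the chord quality changes. Stacking thirds in G minor on A gives A–C–Eb–G.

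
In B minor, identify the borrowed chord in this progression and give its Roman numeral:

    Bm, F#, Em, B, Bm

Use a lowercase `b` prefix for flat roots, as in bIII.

In B minor (with V from harmonic minor) the diatonic chords are Bm, C#dim, D, Em, F#, G, A. Bm, F# and Em all belong to that set. B (B–D#–F#) doesn't fit — on degree 1 B minor would have Bm (i). B is the degree-1 chord of B major, so it is the borrowed I.

I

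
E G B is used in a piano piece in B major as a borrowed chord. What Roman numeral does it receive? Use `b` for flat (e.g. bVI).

iv

The root E is the diatonic 4th degree of B major; the borrowing shows in the chord quality. Diatonically B major has E (IV) on that degree; E–G–B is instead the minor chord native to B minor, so it takes the label iv.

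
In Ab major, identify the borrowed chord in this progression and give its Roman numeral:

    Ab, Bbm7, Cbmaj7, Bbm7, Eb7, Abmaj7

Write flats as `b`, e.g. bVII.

bIIImaj7

In Ab major the diatonic chords are Ab, Bbm, Cm, Db, Eb, Fm, Gdim. Of the given chords, Ab, Bbm7, Eb7 and Abmaj7 are diatonic. Cbmaj7 (Cb–Eb–Gb–Bb) doesn't fit — on degree 3 Ab major would have Cm (iii). Cbmaj7 is the degree-3 chord of Ab minor, so it is the borrowed bIIImaj7.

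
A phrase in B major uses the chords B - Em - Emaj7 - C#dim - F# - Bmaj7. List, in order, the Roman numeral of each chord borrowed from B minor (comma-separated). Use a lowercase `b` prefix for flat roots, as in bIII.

B major has the diatonic set B, C#m, D#m, E, F#, G#m, A#dim. B, Emaj7, F# and Bmaj7 all belong to that set. Em (E–G–B) doesn't fit — on degree 4 B major would have E (IV). Em is the degree-4 chord of B minor, so it is the borrowed iv. C#dim (C#–E–G) is not: scale degree 2 in B major carries C#m (ii). In B minor the chord on that degree is C#dim, so here it functions as ii°, borrowed from the parallel minor.

iv, ii°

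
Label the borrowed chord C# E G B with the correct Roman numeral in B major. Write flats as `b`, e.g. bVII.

C# is scale degree 2 in B major. C#–E–G–B is a half-diminished-seventh chord — the form found in B minor, not the diatonic ii (C#m). Borrowed into B major it is written iiø7.

iiø7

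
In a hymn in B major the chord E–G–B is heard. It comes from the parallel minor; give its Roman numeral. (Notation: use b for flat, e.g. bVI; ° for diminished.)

E is scale degree 4 in B major. Diatonically B major has E (IV) on that degree; E–G–B is instead the minor chord native to B minor, so it takes the label iv.

iv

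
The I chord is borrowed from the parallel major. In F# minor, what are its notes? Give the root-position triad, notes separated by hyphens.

F#-A#-C#

The root, F#, is scale degree 1 — the same note in F# minor and F# major; only the chord quality changes. Building the major chord from the parallel major on F#: F#–A#–C#.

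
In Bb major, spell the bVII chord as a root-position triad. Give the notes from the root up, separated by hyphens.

Ab-C-Eb

Scale degree 7 in Bb major is A. bVII uses the lowered form, Ab, taken from Bb minor. Stacking thirds in Bb minor on Ab gives Ab–C–Eb.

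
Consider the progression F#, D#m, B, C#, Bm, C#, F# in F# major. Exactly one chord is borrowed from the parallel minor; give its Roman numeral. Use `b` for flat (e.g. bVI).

iv

The diatonic triads in F# major are F#, G#m, A#m, B, C#, D#m, E#dim. F#, D#m, B and C# are all diatonic. Bm (B–D–F#) doesn't fit — on degree 4 F# major would have B (IV). Bm is the degree-4 chord of F# minor, so it is the borrowed iv.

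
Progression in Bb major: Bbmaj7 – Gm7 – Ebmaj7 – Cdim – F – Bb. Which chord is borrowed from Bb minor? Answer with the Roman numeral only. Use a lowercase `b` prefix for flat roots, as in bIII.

ii°

Bb major has the diatonic set Bb, Cm, Dm, Eb, F, Gm, Adim. Bbmaj7, Gm7, Ebmaj7, F and Bb are all diatonic. Cdim (C–Eb–Gb) is not: scale degree 2 in Bb major carries Cm (ii). In Bb minor the chord on that degree is Cdim, so here it functions as ii°, borrowed from the parallel minor.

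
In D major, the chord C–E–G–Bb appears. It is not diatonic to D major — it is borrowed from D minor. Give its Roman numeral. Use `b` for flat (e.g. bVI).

bVII7

In D major scale degree 7 is C#; C is its lowered form, from D minor. C–E–G–Bb is a dominant-seventh chord — the form found in D minor, not the diatonic vii° (C#dim). Borrowed into D major it is written bVII7.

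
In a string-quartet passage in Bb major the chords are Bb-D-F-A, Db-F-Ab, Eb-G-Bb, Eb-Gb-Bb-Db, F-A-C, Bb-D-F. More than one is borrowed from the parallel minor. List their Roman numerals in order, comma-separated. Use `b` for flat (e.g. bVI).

bIII, iv7

In Bb major the diatonic chords are Bb, Cm, Dm, Eb, F, Gm, Adim. Bb–D–F–A = Bbmaj7, Eb–G–Bb = Eb, F–A–C = F and Bb–D–F = Bb all belong to that set. Db–F–Ab doesn't fit — on degree 3 Bb major would have Dm (iii). Db is the degree-3 chord of Bb minor, so it is the borrowed bIII. Eb–Gb–Bb–Db is not: scale degree 4 in Bb major carries Eb (IV). In Bb minor the chord on that degree is Ebm7, so here it functions as iv7, borrowed from the parallel minor.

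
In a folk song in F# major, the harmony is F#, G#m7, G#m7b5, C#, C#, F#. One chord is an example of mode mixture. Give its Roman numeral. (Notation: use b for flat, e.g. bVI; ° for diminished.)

iiø7

F# major has the diatonic set F#, G#m, A#m, B, C#, D#m, E#dim. Of the given chords, F#, G#m7 and C# are diatonic. But G#m7b5 (G#–B–D–F#) is foreign: the diatonic ii on degree 2 is G#m, whereas G#m7b5 comes from F# minor. It is labeled iiø7.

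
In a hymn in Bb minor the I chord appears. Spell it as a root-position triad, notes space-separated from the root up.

Bb D F

I is built on scale degree 1, which is Bb in both Bb minor and its parallel. Stacking thirds in Bb major on Bb gives Bb–D–F.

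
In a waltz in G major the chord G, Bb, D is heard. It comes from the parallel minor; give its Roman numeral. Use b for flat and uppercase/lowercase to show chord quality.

G is scale degree 1 in G major. The diatonic chord on degree 1 would be G (I), but G–Bb–D is the minor chord from G minor. As a borrowed chord it is labeled i.

i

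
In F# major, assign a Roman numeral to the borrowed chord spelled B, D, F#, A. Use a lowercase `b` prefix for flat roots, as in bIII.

The root B is the diatonic 4th degree of F# major; the borrowing shows in the chord quality. The diatonic chord on degree 4 would be B (IV), but B–D–F#–A is the minor-seventh chord from F# minor. As a borrowed chord it is labeled iv7.

iv7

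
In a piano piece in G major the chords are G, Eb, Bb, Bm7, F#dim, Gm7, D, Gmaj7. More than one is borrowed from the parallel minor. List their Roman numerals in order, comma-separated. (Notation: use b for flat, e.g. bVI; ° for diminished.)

In G major the diatonic chords are G, Am, Bm, C, D, Em, F#dim. G, Bm7, F#dim, D and Gmaj7 all belong to that set. Eb (Eb–G–Bb) doesn't fit — on degree 6 G major would have Em (vi). Eb is the degree-6 chord of G minor, so it is the borrowed bVI. Bb (Bb–D–F) doesn't fit — on degree 3 G major would have Bm (iii). Bb is the degree-3 chord of G minor, so it is the borrowed bIII. Gm7 (G–Bb–D–F) is not: scale degree 1 in G major carries G (I). In G minor the chord on that degree is Gm7, so here it functions as i7, borrowed from the parallel minor.

bVI, bIII, i7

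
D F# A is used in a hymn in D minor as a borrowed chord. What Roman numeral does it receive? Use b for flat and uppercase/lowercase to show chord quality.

I

The root D is the diatonic 1st degree of D minor; the borrowing shows in the chord quality. The diatonic chord on degree 1 would be Dm (i), but D–F#–A is the major chord from D major. As a borrowed chord it is labeled I.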